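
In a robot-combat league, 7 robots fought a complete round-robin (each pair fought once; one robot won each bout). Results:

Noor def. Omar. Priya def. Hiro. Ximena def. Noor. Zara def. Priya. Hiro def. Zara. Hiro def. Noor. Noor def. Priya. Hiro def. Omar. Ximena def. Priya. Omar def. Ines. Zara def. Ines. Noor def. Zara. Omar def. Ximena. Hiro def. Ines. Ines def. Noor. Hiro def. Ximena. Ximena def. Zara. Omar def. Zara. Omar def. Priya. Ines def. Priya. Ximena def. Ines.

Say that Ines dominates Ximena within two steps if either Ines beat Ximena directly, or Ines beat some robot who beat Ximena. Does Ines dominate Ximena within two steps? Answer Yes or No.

Ines did not beat Ximena directly.
Ines beat Priya, Noor, but each of them lost to Ximena. No two-step path.

No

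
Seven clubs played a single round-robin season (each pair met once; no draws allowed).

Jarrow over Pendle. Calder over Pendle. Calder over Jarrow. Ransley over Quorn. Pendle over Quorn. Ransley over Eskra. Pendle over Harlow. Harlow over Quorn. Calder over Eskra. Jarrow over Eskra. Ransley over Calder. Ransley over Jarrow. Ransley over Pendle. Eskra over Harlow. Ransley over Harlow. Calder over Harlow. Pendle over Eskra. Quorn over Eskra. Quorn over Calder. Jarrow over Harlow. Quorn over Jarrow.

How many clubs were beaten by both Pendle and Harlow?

Pendle beat: Quorn, Eskra, Harlow.
Harlow beat: Quorn.
Both beat: Quorn — 1.

1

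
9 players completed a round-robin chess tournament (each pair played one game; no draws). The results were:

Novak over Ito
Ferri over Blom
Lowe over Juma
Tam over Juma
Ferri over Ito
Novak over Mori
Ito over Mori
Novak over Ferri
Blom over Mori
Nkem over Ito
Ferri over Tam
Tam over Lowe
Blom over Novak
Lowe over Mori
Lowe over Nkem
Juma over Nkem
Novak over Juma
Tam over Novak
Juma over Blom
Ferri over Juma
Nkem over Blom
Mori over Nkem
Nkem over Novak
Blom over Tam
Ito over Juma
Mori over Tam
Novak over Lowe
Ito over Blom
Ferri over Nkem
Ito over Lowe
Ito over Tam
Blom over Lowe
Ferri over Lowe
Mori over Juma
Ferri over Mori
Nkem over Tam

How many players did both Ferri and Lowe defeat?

3

Ferri beat: Juma, Mori, Nkem, Lowe, Ito, Blom, Tam.
Lowe beat: Juma, Mori, Nkem.
Both beat: Juma, Mori, Nkem — 3.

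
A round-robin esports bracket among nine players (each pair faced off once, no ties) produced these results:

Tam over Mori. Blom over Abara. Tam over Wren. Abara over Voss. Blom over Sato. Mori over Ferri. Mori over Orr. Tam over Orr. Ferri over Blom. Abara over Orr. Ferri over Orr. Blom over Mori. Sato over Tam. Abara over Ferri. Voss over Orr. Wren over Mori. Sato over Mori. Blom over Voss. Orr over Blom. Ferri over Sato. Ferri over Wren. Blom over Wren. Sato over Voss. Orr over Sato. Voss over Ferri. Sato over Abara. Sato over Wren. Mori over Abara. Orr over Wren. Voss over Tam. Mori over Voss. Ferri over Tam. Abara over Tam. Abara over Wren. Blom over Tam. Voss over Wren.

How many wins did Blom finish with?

Blom's results: beat Voss, Tam, Mori, Abara, Sato, Wren; lost to Ferri, Orr.
That is 6 wins.

6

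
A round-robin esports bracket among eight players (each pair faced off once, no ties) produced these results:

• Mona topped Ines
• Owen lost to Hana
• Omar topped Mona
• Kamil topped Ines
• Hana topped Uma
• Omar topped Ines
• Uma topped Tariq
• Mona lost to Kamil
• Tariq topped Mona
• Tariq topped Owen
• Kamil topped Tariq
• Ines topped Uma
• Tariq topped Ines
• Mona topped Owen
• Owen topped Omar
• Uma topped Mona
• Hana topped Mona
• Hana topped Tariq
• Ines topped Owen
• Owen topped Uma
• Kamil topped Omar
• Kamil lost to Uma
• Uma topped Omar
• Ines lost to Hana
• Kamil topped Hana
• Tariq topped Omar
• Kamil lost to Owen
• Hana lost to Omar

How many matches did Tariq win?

Tariq's results: beat Owen, Ines, Mona, Omar; lost to Hana, Uma, Kamil.
That is 4 wins.

4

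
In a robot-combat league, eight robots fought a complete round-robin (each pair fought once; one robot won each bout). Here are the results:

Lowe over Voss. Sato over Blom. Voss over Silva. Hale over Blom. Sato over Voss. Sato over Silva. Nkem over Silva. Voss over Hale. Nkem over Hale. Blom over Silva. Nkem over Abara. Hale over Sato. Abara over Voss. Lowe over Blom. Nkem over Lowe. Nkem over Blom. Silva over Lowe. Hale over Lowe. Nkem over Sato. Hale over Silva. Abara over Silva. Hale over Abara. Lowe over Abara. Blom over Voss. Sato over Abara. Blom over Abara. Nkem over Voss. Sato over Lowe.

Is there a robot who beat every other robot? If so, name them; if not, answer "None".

Nkem

Nkem has 7 wins out of 7 opponents — a perfect record.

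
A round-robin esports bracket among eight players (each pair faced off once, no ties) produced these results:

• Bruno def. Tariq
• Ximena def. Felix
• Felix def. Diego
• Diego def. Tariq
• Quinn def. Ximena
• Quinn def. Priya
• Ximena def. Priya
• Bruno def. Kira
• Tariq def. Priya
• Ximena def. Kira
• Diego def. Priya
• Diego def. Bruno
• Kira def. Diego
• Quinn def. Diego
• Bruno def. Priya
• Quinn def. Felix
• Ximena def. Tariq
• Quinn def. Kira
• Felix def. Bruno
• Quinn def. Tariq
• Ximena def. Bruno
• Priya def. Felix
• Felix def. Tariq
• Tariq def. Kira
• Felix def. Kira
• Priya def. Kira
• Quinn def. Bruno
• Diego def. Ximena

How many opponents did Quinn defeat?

Quinn's results: beat Kira, Tariq, Priya, Ximena, Bruno, Diego, Felix; lost to no one.
That is 7 wins.

7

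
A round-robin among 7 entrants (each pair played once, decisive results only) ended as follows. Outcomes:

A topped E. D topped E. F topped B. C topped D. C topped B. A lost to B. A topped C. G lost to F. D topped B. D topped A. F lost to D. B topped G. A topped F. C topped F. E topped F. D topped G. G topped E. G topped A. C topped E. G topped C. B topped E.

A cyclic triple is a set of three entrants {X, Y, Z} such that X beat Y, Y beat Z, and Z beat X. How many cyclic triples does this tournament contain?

9

Win totals: A 3, B 3, C 4, D 5, E 1, F 2, G 3.
An entrant with w wins dominates both others in C(w,2) triples; summing gives 3 + 3 + 6 + 10 + 0 + 1 + 3 = 26 transitive triples.
Total triples C(7,3) = 35, so cyclic triples = 35 − 26 = 9.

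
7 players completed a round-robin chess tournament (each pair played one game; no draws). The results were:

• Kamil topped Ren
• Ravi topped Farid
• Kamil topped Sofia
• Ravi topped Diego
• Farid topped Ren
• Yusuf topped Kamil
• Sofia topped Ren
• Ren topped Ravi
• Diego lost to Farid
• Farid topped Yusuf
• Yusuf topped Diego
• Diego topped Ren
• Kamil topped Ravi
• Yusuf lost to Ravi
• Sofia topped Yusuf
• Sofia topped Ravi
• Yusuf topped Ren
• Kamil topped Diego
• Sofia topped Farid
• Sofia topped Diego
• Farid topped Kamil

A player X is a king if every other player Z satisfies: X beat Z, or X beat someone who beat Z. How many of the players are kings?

Yusuf cannot reach Farid in two steps.
Farid reaches everyone (king).
Kamil reaches everyone (king).
Diego cannot reach Yusuf, Farid, Kamil, Sofia in two steps.
Sofia reaches everyone (king).
Ravi cannot reach Sofia in two steps.
Ren cannot reach Kamil, Sofia in two steps.
Kings: Farid, Kamil, Sofia — 3.

3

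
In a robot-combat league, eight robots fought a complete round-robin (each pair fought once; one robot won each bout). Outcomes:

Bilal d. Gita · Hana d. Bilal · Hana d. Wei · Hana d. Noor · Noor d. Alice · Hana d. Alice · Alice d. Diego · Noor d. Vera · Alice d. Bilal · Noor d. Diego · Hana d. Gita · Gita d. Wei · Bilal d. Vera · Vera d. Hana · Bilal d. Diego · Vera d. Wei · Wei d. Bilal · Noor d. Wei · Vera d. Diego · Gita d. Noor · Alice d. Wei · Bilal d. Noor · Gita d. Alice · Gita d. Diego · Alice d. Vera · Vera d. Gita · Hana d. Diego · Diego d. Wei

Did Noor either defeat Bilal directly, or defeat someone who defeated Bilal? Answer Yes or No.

Yes

Noor did not beat Bilal directly.
Noor beat Diego, Alice, Wei, Vera. Of those, Alice beat Bilal.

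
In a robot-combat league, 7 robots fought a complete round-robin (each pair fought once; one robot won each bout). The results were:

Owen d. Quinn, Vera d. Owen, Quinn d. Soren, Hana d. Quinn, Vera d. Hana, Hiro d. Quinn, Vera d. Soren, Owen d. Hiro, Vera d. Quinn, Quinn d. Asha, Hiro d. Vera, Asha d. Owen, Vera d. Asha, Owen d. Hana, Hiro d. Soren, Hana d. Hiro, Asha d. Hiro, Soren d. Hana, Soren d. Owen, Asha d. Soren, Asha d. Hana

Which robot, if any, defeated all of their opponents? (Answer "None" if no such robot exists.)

None

Highest win total is Vera with 5 (out of 6 possible).
Vera lost to Hiro, so no robot went undefeated.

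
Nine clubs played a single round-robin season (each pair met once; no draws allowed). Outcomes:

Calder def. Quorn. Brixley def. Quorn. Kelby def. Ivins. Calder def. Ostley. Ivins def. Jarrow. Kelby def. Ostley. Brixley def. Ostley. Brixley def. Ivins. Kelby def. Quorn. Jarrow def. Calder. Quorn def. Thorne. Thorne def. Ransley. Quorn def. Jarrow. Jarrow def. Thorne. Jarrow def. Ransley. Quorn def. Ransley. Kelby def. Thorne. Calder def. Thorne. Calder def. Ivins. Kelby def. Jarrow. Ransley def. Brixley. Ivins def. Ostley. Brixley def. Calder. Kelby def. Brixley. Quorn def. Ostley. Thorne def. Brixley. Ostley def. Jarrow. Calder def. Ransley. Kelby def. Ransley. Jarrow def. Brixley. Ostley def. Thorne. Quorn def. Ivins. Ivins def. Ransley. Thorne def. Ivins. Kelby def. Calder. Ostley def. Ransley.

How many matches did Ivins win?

3

Ivins' results: beat Ransley, Jarrow, Ostley; lost to Quorn, Calder, Thorne, Kelby, Brixley.
That is 3 wins.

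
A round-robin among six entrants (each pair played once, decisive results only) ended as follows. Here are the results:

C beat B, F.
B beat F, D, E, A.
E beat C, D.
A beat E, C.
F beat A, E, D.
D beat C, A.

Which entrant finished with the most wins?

Win totals: A 2, B 4, C 2, D 2, E 2, F 3.
B leads with 4 wins (next highest: 3).

B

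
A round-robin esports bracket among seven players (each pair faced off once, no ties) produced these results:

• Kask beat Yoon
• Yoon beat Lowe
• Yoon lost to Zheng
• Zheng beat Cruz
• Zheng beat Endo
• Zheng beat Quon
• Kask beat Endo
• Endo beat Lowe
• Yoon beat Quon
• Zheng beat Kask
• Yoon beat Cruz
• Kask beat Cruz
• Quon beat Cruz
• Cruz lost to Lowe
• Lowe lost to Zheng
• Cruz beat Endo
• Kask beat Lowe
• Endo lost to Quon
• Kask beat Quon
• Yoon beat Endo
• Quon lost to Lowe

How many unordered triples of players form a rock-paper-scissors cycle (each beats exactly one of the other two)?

2

Win totals: Quon 2, Yoon 4, Endo 1, Cruz 1, Lowe 2, Zheng 6, Kask 5.
A player with w wins dominates both others in C(w,2) triples; summing gives 1 + 6 + 0 + 0 + 1 + 15 + 10 = 33 transitive triples.
Total triples C(7,3) = 35, so cyclic triples = 35 − 33 = 2.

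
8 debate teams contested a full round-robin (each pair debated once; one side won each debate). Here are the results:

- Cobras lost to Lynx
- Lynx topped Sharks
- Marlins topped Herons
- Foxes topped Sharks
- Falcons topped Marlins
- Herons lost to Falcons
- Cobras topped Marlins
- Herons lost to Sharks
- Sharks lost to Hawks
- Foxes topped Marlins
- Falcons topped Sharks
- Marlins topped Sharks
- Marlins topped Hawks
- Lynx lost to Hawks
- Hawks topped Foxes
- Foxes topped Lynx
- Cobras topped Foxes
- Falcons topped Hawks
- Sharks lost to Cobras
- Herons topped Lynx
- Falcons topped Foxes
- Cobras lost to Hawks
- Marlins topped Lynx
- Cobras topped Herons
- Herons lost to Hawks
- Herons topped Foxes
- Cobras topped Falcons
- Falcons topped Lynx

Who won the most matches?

Win totals: Foxes 3, Marlins 4, Falcons 6, Lynx 2, Hawks 5, Sharks 1, Herons 2, Cobras 5.
Falcons leads with 6 wins (next highest: 5).

Falcons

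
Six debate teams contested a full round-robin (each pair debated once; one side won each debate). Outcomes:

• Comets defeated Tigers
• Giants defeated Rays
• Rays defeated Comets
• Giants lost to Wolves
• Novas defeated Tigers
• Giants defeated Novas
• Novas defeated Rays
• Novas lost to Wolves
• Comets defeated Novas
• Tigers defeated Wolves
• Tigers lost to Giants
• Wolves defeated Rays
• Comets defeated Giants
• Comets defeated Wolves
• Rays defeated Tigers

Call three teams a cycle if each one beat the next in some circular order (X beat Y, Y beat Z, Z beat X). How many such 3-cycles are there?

6

Of the C(6,3) = 20 triples, the cyclic ones are: {Wolves, Giants, Tigers}; {Wolves, Novas, Tigers}; {Wolves, Tigers, Rays}; {Wolves, Rays, Comets}; {Giants, Rays, Comets}; {Novas, Rays, Comets}.
That is 6.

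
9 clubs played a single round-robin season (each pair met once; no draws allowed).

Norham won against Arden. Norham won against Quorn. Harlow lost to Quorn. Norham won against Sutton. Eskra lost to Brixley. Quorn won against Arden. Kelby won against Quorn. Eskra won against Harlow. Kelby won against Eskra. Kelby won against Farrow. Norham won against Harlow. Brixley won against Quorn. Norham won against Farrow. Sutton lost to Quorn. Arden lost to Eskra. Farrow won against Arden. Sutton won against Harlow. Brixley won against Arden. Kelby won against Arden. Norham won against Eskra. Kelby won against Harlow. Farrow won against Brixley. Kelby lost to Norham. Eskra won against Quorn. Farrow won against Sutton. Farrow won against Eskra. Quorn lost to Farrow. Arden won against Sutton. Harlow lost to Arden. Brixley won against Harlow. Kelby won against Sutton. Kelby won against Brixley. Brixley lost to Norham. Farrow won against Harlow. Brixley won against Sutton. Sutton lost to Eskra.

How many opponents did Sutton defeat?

1

Sutton's results: beat Harlow; lost to Quorn, Farrow, Brixley, Norham, Kelby, Eskra, Arden.
That is 1 win.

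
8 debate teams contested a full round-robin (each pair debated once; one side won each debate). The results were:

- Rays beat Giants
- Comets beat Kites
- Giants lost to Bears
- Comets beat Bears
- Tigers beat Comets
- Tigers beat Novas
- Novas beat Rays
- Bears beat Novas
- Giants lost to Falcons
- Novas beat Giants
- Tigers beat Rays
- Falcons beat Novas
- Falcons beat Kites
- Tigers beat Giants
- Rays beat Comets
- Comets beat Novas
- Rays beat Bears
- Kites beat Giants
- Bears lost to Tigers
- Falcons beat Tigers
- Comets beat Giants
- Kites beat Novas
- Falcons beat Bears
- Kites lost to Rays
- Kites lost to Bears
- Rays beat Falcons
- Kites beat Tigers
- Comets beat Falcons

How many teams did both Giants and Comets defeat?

0

Giants beat: no one.
Comets beat: Kites, Giants, Falcons, Bears, Novas.
No one was beaten by both.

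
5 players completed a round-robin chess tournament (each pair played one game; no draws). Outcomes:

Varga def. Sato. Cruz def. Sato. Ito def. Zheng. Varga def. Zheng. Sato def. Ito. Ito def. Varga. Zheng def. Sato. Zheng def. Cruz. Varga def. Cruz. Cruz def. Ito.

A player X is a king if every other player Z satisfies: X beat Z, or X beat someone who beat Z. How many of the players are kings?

3

Sato cannot reach Cruz in two steps.
Ito reaches everyone (king).
Cruz reaches everyone (king).
Zheng cannot reach Varga in two steps.
Varga reaches everyone (king).
Kings: Ito, Cruz, Varga — 3.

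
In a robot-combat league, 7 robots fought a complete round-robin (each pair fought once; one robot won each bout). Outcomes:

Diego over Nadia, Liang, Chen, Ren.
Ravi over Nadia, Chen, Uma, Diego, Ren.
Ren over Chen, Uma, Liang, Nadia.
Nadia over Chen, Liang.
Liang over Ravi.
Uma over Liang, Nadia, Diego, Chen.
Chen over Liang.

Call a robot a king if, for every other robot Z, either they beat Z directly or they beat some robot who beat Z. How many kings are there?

Nadia cannot reach Ren, Uma, Diego in two steps.
Ren reaches everyone (king).
Chen cannot reach Nadia, Ren, Uma, Diego in two steps.
Ravi reaches everyone (king).
Uma reaches everyone (king).
Diego reaches everyone (king).
Liang reaches everyone (king).
Kings: Ren, Ravi, Uma, Diego, Liang — 5.

5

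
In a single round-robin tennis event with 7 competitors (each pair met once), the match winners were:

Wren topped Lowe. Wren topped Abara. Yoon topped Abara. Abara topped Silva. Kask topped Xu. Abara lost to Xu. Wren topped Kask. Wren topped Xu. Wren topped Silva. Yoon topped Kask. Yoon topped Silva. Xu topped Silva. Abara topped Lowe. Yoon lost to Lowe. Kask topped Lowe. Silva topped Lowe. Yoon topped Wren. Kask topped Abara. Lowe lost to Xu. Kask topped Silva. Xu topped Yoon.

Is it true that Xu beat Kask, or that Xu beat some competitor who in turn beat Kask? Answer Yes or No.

Yes

Xu did not beat Kask directly.
Xu beat Silva, Lowe, Yoon, Abara. Of those, Yoon beat Kask.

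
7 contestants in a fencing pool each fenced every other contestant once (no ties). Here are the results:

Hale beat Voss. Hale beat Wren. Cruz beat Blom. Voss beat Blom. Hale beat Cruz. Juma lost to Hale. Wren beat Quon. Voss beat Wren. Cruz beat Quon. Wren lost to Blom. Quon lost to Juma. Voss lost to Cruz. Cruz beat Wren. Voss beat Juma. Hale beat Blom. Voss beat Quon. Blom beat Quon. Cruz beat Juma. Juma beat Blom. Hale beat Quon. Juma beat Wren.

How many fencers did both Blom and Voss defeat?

2

Blom beat: Quon, Wren.
Voss beat: Quon, Wren, Blom, Juma.
Both beat: Quon, Wren — 2.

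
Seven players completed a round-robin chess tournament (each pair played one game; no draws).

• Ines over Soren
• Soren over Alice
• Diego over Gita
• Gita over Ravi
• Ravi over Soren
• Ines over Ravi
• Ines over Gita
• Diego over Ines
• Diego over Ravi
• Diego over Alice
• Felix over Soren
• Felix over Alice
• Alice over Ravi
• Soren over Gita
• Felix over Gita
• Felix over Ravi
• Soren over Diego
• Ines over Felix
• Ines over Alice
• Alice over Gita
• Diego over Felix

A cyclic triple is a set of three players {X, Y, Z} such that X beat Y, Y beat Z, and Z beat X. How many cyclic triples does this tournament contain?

Win totals: Felix 4, Diego 5, Alice 2, Soren 3, Ines 5, Ravi 1, Gita 1.
A player with w wins dominates both others in C(w,2) triples; summing gives 6 + 10 + 1 + 3 + 10 + 0 + 0 = 30 transitive triples.
Total triples C(7,3) = 35, so cyclic triples = 35 − 30 = 5.

5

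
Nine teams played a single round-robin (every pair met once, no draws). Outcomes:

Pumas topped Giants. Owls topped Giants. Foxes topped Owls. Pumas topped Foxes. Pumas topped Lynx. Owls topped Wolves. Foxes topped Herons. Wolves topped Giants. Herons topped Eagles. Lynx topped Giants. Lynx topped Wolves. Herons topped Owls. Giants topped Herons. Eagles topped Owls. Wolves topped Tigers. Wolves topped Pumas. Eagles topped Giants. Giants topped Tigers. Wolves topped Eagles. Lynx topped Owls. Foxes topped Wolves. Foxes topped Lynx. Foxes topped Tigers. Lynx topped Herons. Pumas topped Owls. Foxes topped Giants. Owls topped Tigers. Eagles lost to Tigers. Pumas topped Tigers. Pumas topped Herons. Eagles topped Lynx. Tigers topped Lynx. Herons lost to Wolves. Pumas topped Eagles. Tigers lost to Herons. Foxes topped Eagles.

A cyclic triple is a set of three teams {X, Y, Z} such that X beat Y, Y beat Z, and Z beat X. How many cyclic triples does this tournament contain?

Win totals: Tigers 2, Pumas 7, Herons 3, Foxes 7, Giants 2, Owls 3, Wolves 5, Lynx 4, Eagles 3.
A team with w wins dominates both others in C(w,2) triples; summing gives 1 + 21 + 3 + 21 + 1 + 3 + 10 + 6 + 3 = 69 transitive triples.
Total triples C(9,3) = 84, so cyclic triples = 84 − 69 = 15.

15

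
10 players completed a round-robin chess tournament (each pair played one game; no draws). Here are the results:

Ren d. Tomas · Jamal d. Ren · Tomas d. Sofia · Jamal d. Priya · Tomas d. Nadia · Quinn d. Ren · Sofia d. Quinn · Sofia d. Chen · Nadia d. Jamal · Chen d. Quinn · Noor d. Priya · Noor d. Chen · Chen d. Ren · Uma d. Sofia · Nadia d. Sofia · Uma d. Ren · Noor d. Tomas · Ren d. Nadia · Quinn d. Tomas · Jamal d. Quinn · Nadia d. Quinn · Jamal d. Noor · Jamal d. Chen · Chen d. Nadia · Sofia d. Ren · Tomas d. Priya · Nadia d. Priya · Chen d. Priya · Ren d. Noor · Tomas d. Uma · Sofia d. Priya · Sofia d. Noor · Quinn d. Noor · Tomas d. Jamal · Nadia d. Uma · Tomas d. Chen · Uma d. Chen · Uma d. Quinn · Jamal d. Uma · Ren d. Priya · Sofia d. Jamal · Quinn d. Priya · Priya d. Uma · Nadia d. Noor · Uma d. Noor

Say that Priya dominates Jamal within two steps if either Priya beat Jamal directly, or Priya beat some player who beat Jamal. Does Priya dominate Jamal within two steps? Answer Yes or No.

No

Priya did not beat Jamal directly.
Priya beat Uma, but each of them lost to Jamal. No two-step path.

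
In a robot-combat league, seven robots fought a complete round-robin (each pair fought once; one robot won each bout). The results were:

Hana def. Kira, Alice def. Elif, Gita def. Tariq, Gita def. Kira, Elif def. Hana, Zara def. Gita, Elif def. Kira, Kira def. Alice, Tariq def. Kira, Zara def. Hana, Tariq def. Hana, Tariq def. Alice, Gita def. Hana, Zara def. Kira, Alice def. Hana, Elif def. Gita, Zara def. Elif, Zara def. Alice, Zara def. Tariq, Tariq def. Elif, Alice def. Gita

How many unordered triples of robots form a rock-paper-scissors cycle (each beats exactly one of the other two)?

Win totals: Tariq 4, Gita 3, Zara 6, Kira 1, Hana 1, Elif 3, Alice 3.
A robot with w wins dominates both others in C(w,2) triples; summing gives 6 + 3 + 15 + 0 + 0 + 3 + 3 = 30 transitive triples.
Total triples C(7,3) = 35, so cyclic triples = 35 − 30 = 5.

5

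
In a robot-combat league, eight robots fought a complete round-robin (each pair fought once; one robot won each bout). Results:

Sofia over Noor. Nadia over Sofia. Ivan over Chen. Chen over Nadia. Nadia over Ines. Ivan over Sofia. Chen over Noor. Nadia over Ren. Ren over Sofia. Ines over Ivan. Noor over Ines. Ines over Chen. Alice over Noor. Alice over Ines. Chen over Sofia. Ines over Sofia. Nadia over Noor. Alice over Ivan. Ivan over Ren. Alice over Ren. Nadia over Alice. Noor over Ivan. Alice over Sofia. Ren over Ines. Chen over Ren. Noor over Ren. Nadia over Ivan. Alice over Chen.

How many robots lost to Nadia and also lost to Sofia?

1

Nadia beat: Alice, Sofia, Ivan, Ren, Noor, Ines.
Sofia beat: Noor.
Both beat: Noor — 1.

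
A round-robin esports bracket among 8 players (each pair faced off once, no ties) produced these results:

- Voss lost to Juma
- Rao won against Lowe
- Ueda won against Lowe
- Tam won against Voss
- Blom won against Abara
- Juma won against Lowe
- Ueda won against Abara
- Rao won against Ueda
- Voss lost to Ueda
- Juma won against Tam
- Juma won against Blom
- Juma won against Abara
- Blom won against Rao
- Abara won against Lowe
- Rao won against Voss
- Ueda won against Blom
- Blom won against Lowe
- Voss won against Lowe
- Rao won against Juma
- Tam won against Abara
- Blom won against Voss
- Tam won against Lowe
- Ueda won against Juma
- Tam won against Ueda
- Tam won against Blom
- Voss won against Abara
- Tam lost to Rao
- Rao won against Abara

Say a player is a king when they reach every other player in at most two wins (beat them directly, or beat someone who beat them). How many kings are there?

5

Lowe cannot reach Ueda, Juma, Abara, Voss, Rao, Blom, Tam in two steps.
Ueda reaches everyone (king).
Juma reaches everyone (king).
Abara cannot reach Ueda, Juma, Voss, Rao, Blom, Tam in two steps.
Voss cannot reach Ueda, Juma, Rao, Blom, Tam in two steps.
Rao reaches everyone (king).
Blom reaches everyone (king).
Tam reaches everyone (king).
Kings: Ueda, Juma, Rao, Blom, Tam — 5.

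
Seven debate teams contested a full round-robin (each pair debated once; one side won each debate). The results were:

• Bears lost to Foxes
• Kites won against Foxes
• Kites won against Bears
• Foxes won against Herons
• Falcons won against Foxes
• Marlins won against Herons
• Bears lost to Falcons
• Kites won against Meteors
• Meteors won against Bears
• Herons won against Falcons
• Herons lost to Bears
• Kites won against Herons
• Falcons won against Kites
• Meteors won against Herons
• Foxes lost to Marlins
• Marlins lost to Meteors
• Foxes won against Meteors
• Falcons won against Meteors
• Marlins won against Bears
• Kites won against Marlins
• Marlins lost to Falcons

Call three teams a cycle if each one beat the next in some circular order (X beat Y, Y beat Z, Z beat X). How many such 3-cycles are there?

6

Win totals: Foxes 3, Herons 1, Falcons 5, Bears 1, Meteors 3, Marlins 3, Kites 5.
A team with w wins dominates both others in C(w,2) triples; summing gives 3 + 0 + 10 + 0 + 3 + 3 + 10 = 29 transitive triples.
Total triples C(7,3) = 35, so cyclic triples = 35 − 29 = 6.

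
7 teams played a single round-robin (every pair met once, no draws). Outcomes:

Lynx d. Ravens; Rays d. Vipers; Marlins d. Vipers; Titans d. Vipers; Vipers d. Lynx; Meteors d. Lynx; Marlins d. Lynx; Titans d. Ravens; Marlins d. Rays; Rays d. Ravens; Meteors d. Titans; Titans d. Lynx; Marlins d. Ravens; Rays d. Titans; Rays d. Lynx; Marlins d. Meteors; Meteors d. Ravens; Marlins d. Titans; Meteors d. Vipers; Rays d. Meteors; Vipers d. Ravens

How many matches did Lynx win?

1

Lynx's results: beat Ravens; lost to Meteors, Marlins, Titans, Vipers, Rays.
That is 1 win.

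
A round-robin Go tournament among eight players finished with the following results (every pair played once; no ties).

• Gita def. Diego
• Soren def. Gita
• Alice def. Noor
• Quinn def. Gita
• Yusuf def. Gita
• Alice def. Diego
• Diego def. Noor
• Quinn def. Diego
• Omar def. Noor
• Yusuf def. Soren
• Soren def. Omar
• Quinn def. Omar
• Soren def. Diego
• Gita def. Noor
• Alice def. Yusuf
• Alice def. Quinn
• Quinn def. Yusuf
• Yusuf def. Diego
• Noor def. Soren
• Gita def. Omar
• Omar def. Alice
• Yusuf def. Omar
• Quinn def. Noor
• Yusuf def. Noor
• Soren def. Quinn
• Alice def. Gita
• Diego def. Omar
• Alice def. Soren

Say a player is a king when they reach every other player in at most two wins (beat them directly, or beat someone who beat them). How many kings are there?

Quinn reaches everyone (king).
Gita cannot reach Quinn, Yusuf in two steps.
Diego cannot reach Quinn, Gita, Yusuf in two steps.
Omar reaches everyone (king).
Yusuf reaches everyone (king).
Soren reaches everyone (king).
Noor cannot reach Yusuf, Alice in two steps.
Alice reaches everyone (king).
Kings: Quinn, Omar, Yusuf, Soren, Alice — 5.

5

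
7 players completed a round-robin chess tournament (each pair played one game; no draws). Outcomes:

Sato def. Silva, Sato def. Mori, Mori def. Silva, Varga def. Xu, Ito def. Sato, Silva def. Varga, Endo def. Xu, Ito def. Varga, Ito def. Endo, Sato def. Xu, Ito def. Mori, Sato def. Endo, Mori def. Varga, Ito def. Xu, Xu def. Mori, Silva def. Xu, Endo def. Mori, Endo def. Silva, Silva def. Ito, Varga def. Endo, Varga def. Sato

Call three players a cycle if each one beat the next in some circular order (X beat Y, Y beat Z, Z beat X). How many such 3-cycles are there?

9

Win totals: Endo 3, Silva 3, Mori 2, Varga 3, Xu 1, Ito 5, Sato 4.
A player with w wins dominates both others in C(w,2) triples; summing gives 3 + 3 + 1 + 3 + 0 + 10 + 6 = 26 transitive triples.
Total triples C(7,3) = 35, so cyclic triples = 35 − 26 = 9.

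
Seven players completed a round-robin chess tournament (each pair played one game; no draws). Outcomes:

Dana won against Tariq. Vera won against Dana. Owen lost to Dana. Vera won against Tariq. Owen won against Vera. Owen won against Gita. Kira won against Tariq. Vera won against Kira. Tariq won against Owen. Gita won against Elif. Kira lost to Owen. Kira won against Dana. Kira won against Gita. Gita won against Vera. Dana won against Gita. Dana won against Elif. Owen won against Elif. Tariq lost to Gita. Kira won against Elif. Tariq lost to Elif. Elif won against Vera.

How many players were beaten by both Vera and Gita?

1

Vera beat: Tariq, Kira, Dana.
Gita beat: Elif, Tariq, Vera.
Both beat: Tariq — 1.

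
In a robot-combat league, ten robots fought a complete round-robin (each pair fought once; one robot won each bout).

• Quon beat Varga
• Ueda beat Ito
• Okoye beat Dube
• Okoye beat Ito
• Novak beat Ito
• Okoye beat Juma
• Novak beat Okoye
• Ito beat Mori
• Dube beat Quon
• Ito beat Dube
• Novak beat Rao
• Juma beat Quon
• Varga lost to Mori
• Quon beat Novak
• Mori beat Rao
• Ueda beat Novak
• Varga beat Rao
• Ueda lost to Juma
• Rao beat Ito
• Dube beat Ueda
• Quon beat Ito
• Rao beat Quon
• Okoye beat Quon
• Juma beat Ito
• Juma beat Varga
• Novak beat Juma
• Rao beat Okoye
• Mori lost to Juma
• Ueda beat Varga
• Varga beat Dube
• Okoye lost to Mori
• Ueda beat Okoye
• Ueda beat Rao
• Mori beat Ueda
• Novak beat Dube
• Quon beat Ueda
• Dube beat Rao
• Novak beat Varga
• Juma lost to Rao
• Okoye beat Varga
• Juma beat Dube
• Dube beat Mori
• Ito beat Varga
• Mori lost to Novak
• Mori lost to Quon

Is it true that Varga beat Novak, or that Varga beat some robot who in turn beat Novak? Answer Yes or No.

Varga did not beat Novak directly.
Varga beat Rao, Dube, but each of them lost to Novak. No two-step path.

No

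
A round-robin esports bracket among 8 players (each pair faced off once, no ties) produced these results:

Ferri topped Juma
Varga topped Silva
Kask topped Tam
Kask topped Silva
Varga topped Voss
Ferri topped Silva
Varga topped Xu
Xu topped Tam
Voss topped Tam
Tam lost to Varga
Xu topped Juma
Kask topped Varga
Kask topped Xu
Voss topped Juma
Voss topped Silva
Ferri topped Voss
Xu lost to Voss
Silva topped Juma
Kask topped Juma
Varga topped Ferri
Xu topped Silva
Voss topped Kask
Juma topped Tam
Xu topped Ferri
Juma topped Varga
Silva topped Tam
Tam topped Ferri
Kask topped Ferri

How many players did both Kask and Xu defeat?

4

Kask beat: Silva, Ferri, Tam, Varga, Xu, Juma.
Xu beat: Silva, Ferri, Tam, Juma.
Both beat: Silva, Ferri, Tam, Juma — 4.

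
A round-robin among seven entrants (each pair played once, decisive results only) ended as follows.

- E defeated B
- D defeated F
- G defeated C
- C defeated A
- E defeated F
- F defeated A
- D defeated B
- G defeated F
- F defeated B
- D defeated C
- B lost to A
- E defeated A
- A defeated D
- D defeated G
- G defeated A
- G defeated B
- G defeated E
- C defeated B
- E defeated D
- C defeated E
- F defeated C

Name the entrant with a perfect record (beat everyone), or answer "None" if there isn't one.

Highest win total is G with 5 (out of 6 possible).
G lost to D, so no entrant went undefeated.

None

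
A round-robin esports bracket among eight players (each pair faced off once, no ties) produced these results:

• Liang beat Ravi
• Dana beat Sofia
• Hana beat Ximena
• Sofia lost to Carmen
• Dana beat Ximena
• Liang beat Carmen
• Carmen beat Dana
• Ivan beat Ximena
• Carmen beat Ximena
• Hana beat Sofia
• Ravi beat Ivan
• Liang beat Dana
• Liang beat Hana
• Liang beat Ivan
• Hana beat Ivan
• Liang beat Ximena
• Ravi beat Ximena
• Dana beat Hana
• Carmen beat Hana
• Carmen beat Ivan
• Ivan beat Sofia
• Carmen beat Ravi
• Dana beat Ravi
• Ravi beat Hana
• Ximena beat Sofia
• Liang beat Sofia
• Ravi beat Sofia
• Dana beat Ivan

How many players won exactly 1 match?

1

Win totals: Ximena 1, Carmen 6, Ivan 2, Dana 5, Ravi 4, Hana 3, Liang 7, Sofia 0.
Exactly 1: Ximena — 1 player.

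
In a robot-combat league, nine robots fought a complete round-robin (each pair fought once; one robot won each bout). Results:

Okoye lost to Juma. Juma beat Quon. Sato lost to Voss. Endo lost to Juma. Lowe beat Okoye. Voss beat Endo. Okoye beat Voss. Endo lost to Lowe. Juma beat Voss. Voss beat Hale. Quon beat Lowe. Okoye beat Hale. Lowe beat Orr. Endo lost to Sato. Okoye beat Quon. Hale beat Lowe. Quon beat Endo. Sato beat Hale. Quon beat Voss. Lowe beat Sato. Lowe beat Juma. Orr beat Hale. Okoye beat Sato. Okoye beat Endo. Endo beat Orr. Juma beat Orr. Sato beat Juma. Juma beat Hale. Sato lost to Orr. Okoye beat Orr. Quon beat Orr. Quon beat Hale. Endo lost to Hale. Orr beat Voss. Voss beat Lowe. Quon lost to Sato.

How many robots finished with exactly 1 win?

1

Win totals: Voss 4, Lowe 5, Okoye 6, Quon 5, Hale 2, Orr 3, Juma 6, Sato 4, Endo 1.
Exactly 1: Endo — 1 robot.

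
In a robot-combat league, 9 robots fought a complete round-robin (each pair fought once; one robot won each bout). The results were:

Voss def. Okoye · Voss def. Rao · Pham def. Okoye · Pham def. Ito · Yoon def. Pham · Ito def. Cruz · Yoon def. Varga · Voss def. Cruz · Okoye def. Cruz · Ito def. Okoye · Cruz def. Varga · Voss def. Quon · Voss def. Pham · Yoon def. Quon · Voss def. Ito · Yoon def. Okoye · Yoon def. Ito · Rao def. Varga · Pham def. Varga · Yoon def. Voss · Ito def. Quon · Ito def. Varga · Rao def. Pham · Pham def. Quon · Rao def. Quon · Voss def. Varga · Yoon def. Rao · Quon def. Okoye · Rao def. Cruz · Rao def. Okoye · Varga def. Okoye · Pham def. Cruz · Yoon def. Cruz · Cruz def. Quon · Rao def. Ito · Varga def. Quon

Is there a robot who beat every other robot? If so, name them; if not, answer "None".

Yoon

Yoon has 8 wins out of 8 opponents — a perfect record.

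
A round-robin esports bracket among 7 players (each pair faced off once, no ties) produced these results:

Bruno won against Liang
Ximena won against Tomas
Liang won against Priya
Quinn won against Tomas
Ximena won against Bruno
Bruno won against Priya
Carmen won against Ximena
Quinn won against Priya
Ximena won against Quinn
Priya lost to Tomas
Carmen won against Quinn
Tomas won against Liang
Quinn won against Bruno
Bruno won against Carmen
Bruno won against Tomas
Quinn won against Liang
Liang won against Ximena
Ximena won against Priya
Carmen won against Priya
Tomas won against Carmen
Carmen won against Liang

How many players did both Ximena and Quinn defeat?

3

Ximena beat: Quinn, Priya, Bruno, Tomas.
Quinn beat: Liang, Priya, Bruno, Tomas.
Both beat: Priya, Bruno, Tomas — 3.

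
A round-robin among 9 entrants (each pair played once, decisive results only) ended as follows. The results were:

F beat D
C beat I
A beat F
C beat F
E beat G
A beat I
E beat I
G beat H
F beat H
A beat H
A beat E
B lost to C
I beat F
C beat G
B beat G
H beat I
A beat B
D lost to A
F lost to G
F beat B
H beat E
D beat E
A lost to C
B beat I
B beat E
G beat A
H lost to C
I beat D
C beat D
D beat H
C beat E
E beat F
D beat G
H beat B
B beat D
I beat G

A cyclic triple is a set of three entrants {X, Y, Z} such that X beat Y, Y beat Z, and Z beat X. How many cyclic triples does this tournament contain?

17

Win totals: A 6, B 4, C 8, D 3, E 3, F 3, G 3, H 3, I 3.
An entrant with w wins dominates both others in C(w,2) triples; summing gives 15 + 6 + 28 + 3 + 3 + 3 + 3 + 3 + 3 = 67 transitive triples.
Total triples C(9,3) = 84, so cyclic triples = 84 − 67 = 17.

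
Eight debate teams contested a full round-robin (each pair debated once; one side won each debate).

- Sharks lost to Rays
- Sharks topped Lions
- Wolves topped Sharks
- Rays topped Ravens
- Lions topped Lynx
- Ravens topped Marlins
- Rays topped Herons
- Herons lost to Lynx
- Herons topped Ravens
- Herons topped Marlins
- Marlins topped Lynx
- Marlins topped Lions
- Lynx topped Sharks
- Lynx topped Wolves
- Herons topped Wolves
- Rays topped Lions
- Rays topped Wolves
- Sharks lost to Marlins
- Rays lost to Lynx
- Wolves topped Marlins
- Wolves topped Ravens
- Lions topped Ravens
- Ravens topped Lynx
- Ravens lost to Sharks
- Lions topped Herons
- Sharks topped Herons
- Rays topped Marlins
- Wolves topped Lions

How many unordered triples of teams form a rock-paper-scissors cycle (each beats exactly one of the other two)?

Win totals: Lynx 4, Lions 3, Wolves 4, Rays 6, Sharks 3, Ravens 2, Herons 3, Marlins 3.
A team with w wins dominates both others in C(w,2) triples; summing gives 6 + 3 + 6 + 15 + 3 + 1 + 3 + 3 = 40 transitive triples.
Total triples C(8,3) = 56, so cyclic triples = 56 − 40 = 16.

16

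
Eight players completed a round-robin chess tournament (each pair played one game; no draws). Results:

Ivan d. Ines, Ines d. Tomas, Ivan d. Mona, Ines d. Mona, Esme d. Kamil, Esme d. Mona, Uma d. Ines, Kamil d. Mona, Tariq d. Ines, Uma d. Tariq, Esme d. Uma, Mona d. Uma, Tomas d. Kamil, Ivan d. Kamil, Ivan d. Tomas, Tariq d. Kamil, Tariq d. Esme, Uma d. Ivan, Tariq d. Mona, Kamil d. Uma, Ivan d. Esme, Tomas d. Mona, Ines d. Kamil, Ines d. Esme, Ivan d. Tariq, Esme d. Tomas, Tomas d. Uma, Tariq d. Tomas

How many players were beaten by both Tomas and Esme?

Tomas beat: Mona, Kamil, Uma.
Esme beat: Tomas, Mona, Kamil, Uma.
Both beat: Mona, Kamil, Uma — 3.

3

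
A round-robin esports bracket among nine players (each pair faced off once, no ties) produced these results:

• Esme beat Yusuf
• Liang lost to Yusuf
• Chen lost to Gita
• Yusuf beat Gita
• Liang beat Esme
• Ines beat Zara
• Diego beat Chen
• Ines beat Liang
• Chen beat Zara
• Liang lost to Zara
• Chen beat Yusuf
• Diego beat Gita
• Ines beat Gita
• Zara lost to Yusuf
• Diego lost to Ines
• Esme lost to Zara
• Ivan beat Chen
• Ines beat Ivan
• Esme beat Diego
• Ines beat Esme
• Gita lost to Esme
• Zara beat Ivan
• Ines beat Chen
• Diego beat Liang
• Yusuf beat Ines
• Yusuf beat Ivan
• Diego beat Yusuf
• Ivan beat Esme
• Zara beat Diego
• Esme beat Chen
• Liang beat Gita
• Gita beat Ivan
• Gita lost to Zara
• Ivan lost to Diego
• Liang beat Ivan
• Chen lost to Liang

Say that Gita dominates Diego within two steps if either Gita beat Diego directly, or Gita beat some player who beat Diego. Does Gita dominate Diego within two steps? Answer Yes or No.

Gita did not beat Diego directly.
Gita beat Ivan, Chen, but each of them lost to Diego. No two-step path.

No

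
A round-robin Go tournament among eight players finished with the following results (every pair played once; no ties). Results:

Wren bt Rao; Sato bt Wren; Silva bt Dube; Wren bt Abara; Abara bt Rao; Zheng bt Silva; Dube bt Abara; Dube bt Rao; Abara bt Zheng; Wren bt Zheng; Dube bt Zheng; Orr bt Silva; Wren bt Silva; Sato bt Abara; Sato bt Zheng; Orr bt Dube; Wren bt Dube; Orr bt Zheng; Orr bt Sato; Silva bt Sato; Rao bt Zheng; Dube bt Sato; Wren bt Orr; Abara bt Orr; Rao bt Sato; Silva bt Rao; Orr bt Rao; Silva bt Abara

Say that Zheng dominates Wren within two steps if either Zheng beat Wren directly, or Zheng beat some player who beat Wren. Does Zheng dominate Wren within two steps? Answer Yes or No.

No

Zheng did not beat Wren directly.
Zheng beat Silva, but each of them lost to Wren. No two-step path.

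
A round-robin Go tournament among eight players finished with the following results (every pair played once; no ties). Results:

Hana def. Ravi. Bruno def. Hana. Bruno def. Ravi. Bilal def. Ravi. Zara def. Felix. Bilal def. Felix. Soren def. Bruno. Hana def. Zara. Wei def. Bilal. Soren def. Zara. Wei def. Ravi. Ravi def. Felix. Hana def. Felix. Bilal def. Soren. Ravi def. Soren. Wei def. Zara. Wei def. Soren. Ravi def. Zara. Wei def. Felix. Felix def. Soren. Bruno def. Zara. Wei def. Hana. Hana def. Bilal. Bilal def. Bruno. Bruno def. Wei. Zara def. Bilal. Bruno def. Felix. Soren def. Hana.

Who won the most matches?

Wei

Win totals: Wei 6, Bruno 5, Felix 1, Zara 2, Soren 3, Bilal 4, Ravi 3, Hana 4.
Wei leads with 6 wins (next highest: 5).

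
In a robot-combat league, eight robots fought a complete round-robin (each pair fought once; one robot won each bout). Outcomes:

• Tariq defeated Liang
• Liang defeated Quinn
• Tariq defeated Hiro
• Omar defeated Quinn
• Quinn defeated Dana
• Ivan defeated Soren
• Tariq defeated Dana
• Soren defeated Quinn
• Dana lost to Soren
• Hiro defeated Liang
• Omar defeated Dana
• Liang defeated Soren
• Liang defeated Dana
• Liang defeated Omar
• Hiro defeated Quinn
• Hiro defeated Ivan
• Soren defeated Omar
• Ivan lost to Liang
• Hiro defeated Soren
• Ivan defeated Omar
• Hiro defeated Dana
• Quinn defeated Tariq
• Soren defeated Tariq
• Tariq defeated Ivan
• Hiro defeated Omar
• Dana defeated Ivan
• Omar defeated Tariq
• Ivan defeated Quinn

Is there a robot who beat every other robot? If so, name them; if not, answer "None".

Highest win total is Hiro with 6 (out of 7 possible).
Hiro lost to Tariq, so no robot went undefeated.

None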